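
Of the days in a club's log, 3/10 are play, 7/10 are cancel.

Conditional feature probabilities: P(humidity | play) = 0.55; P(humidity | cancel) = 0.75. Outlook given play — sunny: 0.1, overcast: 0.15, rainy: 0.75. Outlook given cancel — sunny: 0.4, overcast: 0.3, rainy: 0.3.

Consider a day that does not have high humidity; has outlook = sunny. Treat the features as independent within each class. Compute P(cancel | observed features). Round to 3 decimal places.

0.838

play: 0.3 × (1−0.55) × 0.1 = 0.0135
cancel: 0.7 × (1−0.75) × 0.4 = 0.07
P(cancel | x) = 0.07 / 0.0835 ≈ 0.838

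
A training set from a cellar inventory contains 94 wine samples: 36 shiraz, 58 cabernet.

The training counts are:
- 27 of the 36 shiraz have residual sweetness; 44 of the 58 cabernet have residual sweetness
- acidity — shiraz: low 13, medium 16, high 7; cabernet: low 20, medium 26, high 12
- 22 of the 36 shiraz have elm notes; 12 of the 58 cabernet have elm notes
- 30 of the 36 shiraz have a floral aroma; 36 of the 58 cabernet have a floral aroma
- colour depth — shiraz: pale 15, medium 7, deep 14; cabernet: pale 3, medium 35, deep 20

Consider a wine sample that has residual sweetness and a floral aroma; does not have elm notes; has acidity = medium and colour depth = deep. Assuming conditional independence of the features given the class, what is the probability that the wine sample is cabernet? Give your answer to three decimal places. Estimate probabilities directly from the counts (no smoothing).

shiraz: (36/94) × (27/36) × (16/36) × (14/36) × (30/36) × (14/36) ≈ 0.0160888
cabernet: (58/94) × (44/58) × (26/58) × (46/58) × (36/58) × (20/58) ≈ 0.0356186
P(cabernet | x) = 0.0356186 / 0.0517074 ≈ 0.689

0.689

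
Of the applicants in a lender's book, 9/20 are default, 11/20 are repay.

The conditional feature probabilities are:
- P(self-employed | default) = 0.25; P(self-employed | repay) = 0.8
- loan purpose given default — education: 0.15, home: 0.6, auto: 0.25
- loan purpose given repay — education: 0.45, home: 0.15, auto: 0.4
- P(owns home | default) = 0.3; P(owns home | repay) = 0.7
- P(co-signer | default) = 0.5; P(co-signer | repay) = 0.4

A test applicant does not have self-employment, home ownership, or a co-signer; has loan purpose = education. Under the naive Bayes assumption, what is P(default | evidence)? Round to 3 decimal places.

0.665

default: 0.45 × (1−0.25) × 0.15 × (1−0.3) × (1−0.5) = 0.01771875
repay: 0.55 × (1−0.8) × 0.45 × (1−0.7) × (1−0.4) = 0.00891
P(default | x) = 0.01771875 / 0.02662875 ≈ 0.665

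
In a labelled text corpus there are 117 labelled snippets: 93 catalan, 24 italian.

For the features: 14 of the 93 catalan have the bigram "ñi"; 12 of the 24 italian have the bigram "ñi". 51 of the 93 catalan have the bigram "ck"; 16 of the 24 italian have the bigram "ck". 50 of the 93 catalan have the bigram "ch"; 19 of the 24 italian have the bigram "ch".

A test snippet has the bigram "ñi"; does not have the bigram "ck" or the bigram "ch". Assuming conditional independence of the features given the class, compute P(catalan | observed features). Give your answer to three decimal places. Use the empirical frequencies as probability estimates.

catalan: (93/117) × (14/93) × (42/93) × (43/93) ≈ 0.0249858
italian: (24/117) × (12/24) × (8/24) × (5/24) ≈ 0.00712251
P(catalan | x) = 0.0249858 / 0.03210831 ≈ 0.778

0.778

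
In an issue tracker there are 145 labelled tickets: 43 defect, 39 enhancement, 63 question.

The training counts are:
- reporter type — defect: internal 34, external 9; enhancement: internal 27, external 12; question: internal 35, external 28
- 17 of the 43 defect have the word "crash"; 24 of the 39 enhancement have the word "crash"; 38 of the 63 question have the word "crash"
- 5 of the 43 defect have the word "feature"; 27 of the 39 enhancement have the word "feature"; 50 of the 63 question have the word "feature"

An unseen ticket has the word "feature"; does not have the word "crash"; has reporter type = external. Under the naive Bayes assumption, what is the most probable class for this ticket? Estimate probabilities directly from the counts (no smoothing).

defect: (43/145) × (9/43) × (26/43) × (5/43) ≈ 0.00436396
enhancement: (39/145) × (12/39) × (15/39) × (27/39) ≈ 0.0220363
question: (63/145) × (28/63) × (25/63) × (50/63) ≈ 0.0608162
Highest score → question.

question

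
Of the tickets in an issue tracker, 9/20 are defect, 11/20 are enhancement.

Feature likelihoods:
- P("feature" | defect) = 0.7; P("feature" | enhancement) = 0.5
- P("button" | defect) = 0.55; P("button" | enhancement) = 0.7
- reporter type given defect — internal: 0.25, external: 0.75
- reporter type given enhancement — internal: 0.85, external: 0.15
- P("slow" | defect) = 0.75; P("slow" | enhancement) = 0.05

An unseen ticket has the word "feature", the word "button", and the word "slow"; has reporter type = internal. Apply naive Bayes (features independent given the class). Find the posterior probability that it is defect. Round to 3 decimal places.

defect: 0.45 × 0.7 × 0.55 × 0.25 × 0.75 = 0.032484375
enhancement: 0.55 × 0.5 × 0.7 × 0.85 × 0.05 = 0.00818125
P(defect | x) = 0.032484375 / 0.040665625 ≈ 0.799

0.799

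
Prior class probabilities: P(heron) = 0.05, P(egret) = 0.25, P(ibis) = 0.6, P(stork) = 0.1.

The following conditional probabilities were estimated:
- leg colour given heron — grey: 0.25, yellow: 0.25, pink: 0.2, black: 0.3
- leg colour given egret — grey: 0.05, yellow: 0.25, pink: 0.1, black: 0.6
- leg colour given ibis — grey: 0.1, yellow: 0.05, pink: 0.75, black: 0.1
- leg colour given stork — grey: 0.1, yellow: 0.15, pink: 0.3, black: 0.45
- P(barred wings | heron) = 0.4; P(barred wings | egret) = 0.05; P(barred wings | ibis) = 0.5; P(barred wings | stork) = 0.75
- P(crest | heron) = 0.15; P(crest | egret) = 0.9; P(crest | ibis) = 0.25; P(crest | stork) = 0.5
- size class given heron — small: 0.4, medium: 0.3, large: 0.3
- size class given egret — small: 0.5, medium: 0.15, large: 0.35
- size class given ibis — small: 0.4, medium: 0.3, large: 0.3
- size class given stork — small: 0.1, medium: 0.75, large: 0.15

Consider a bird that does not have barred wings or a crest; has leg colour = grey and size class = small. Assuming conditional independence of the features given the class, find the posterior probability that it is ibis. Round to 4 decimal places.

heron: 0.05 × 0.25 × (1−0.4) × (1−0.15) × 0.4 = 0.00255
egret: 0.25 × 0.05 × (1−0.05) × (1−0.9) × 0.5 = 0.00059375
ibis: 0.6 × 0.1 × (1−0.5) × (1−0.25) × 0.4 = 0.009
stork: 0.1 × 0.1 × (1−0.75) × (1−0.5) × 0.1 = 0.000125
P(ibis | x) = 0.009 / 0.01226875 ≈ 0.7336

0.7336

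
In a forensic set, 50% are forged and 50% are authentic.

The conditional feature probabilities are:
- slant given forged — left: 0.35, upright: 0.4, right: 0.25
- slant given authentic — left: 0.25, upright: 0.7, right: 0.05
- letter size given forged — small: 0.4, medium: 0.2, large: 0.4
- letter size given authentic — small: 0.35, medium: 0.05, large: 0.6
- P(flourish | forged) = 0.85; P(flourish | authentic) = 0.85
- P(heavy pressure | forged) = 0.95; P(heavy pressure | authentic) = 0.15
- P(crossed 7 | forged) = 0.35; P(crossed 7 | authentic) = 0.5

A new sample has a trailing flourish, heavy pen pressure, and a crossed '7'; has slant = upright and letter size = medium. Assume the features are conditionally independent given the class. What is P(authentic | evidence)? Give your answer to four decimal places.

0.0898

forged: 0.5 × 0.4 × 0.2 × 0.85 × 0.95 × 0.35 = 0.011305
authentic: 0.5 × 0.7 × 0.05 × 0.85 × 0.15 × 0.5 = 0.001115625
P(authentic | x) = 0.001115625 / 0.012420625 ≈ 0.0898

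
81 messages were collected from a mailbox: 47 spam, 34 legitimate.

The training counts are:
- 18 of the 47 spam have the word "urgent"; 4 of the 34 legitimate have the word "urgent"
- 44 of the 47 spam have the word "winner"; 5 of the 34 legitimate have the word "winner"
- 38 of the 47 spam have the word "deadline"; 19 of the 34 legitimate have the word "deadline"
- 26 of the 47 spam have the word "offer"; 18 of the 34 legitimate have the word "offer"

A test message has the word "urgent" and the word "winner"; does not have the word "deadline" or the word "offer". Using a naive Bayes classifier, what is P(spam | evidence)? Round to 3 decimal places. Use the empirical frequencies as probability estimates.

0.922

spam: (47/81) × (18/47) × (44/47) × (9/47) × (21/47) ≈ 0.0177995
legitimate: (34/81) × (4/34) × (5/34) × (15/34) × (16/34) ≈ 0.00150772
P(spam | x) = 0.0177995 / 0.01930722 ≈ 0.922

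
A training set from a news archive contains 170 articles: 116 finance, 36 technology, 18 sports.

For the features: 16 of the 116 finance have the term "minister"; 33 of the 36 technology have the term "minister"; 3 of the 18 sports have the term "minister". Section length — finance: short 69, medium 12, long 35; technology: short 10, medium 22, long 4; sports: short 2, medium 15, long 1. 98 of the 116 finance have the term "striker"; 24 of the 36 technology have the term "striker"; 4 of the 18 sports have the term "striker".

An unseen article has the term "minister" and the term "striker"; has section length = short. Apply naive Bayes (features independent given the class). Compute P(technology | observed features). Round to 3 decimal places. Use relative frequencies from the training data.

finance: (116/170) × (16/116) × (69/116) × (98/116) ≈ 0.0472966
technology: (36/170) × (33/36) × (10/36) × (24/36) ≈ 0.0359477
sports: (18/170) × (3/18) × (2/18) × (4/18) ≈ 0.00043573
P(technology | x) = 0.0359477 / 0.08368003 ≈ 0.430

0.430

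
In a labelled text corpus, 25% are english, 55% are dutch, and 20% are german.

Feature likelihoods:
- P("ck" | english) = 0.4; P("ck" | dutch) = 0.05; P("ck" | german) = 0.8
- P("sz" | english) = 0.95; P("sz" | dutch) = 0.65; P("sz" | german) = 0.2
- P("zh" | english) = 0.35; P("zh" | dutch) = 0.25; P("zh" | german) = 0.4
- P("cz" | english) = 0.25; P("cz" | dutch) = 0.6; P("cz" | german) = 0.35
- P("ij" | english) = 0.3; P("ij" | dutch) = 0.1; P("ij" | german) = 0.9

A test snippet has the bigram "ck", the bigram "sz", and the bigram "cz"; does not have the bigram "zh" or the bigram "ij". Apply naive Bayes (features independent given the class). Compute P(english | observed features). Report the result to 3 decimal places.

english: 0.25 × 0.4 × 0.95 × (1−0.35) × 0.25 × (1−0.3) = 0.01080625
dutch: 0.55 × 0.05 × 0.65 × (1−0.25) × 0.6 × (1−0.1) = 0.007239375
german: 0.2 × 0.8 × 0.2 × (1−0.4) × 0.35 × (1−0.9) = 0.000672
P(english | x) = 0.01080625 / 0.018717625 ≈ 0.577

0.577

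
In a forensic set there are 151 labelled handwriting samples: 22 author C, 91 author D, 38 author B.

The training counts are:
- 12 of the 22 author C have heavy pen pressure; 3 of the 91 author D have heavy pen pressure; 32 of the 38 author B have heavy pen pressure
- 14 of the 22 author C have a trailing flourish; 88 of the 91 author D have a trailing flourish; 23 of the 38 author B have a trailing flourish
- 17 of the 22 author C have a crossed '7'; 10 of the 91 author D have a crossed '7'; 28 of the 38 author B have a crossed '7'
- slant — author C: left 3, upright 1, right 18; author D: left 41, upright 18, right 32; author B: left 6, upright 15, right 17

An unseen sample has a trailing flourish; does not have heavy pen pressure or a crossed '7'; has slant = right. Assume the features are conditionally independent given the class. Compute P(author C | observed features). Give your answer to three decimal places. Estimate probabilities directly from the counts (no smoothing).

author C: (22/151) × (10/22) × (14/22) × (5/22) × (18/22) ≈ 0.00783656
author D: (91/151) × (88/91) × (88/91) × (81/91) × (32/91) ≈ 0.1764
author B: (38/151) × (6/38) × (23/38) × (10/38) × (17/38) ≈ 0.00283139
P(author C | x) = 0.00783656 / 0.18706795 ≈ 0.042

0.042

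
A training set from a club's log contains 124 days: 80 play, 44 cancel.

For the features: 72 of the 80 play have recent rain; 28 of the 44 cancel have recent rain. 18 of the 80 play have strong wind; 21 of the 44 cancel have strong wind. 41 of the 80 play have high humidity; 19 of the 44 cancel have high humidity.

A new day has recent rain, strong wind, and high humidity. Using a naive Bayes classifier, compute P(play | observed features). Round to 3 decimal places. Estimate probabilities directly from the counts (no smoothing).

0.590

play: (80/124) × (72/80) × (18/80) × (41/80) ≈ 0.0669556
cancel: (44/124) × (28/44) × (21/44) × (19/44) ≈ 0.0465376
P(play | x) = 0.0669556 / 0.1134932 ≈ 0.590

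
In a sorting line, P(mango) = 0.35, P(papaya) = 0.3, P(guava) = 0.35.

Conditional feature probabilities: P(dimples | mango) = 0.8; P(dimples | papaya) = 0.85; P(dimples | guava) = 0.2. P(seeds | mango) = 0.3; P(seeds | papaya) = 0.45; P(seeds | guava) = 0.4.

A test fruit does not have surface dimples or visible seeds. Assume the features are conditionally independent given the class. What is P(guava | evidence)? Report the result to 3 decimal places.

mango: 0.35 × (1−0.8) × (1−0.3) = 0.049
papaya: 0.3 × (1−0.85) × (1−0.45) = 0.02475
guava: 0.35 × (1−0.2) × (1−0.4) = 0.168
P(guava | x) = 0.168 / 0.24175 ≈ 0.695

0.695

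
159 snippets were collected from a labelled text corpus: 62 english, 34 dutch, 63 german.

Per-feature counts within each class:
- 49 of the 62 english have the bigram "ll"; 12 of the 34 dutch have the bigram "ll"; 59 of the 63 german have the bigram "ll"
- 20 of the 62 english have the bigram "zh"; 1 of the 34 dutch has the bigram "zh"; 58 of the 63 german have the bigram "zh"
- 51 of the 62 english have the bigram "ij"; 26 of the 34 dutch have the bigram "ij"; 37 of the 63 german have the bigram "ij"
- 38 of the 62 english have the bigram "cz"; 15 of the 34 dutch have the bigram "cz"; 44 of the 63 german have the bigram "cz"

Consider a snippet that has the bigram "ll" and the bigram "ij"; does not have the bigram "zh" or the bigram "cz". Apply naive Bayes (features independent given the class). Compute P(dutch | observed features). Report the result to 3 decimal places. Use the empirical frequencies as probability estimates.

0.304

english: (62/159) × (49/62) × (42/62) × (51/62) × (24/62) ≈ 0.0664744
dutch: (34/159) × (12/34) × (33/34) × (26/34) × (19/34) ≈ 0.0313032
german: (63/159) × (59/63) × (5/63) × (37/63) × (19/63) ≈ 0.00521625
P(dutch | x) = 0.0313032 / 0.10299385 ≈ 0.304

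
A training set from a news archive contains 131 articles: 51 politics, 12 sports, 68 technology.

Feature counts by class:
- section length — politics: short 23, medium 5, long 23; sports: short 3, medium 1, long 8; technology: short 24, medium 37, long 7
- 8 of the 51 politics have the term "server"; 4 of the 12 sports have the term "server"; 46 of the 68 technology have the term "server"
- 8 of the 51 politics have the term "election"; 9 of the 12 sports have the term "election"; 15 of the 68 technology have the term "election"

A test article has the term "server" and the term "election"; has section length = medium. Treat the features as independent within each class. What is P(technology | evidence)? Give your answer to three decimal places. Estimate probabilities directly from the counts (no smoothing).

0.937

politics: (51/131) × (5/51) × (8/51) × (8/51) ≈ 0.000939157
sports: (12/131) × (1/12) × (4/12) × (9/12) ≈ 0.0019084
technology: (68/131) × (37/68) × (46/68) × (15/68) ≈ 0.0421465
P(technology | x) = 0.0421465 / 0.044994057 ≈ 0.937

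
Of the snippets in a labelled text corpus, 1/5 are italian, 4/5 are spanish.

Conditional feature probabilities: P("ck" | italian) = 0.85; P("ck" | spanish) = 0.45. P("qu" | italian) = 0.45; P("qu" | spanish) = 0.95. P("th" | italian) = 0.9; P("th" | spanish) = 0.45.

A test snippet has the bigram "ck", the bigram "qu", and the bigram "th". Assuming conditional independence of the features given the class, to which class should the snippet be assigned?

spanish

italian: 0.2 × 0.85 × 0.45 × 0.9 = 0.06885
spanish: 0.8 × 0.45 × 0.95 × 0.45 = 0.1539
Highest score → spanish.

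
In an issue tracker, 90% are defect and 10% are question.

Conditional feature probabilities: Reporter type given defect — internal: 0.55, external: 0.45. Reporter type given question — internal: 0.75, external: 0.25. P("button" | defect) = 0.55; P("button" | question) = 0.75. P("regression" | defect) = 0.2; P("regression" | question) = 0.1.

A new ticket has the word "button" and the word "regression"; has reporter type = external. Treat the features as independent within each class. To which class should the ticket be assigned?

defect

defect: 0.9 × 0.45 × 0.55 × 0.2 = 0.04455
question: 0.1 × 0.25 × 0.75 × 0.1 = 0.001875
Highest score → defect.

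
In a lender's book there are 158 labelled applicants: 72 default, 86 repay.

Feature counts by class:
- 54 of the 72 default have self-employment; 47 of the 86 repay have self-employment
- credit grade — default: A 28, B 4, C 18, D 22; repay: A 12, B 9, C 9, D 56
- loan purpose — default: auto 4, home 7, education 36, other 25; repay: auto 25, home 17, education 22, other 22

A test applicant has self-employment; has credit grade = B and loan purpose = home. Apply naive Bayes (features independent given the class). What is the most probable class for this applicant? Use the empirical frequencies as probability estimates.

default: (72/158) × (54/72) × (4/72) × (7/72) ≈ 0.00184599
repay: (86/158) × (47/86) × (9/86) × (17/86) ≈ 0.00615369
Highest score → repay.

repay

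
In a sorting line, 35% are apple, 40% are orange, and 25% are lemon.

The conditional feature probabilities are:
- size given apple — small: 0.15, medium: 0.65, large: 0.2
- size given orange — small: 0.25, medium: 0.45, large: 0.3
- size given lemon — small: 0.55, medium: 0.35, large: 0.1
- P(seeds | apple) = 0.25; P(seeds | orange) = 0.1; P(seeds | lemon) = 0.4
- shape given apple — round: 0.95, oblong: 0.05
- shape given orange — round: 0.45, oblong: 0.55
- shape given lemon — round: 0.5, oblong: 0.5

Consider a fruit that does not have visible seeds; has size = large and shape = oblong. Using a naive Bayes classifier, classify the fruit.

orange

apple: 0.35 × 0.2 × (1−0.25) × 0.05 = 0.002625
orange: 0.4 × 0.3 × (1−0.1) × 0.55 = 0.0594
lemon: 0.25 × 0.1 × (1−0.4) × 0.5 = 0.0075
Highest score → orange.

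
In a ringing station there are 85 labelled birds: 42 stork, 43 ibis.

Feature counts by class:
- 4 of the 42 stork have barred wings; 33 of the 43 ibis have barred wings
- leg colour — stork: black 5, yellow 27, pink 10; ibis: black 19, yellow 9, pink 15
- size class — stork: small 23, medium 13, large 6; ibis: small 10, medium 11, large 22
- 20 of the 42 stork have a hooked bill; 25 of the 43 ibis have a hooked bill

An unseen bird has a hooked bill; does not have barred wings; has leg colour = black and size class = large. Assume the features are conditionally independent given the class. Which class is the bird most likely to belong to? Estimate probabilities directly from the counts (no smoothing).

stork: (42/85) × (38/42) × (5/42) × (6/42) × (20/42) ≈ 0.0036205
ibis: (43/85) × (10/43) × (19/43) × (22/43) × (25/43) ≈ 0.0154629
Highest score → ibis.

ibis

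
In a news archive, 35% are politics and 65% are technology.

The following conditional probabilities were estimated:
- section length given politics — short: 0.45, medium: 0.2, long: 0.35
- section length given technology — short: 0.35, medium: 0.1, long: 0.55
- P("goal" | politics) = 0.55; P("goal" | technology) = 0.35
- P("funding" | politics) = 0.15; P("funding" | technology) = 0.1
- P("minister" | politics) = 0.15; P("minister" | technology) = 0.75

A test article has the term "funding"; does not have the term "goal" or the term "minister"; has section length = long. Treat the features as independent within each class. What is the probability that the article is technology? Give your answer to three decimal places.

0.453

politics: 0.35 × 0.35 × (1−0.55) × 0.15 × (1−0.15) = 0.0070284375
technology: 0.65 × 0.55 × (1−0.35) × 0.1 × (1−0.75) = 0.005809375
P(technology | x) = 0.005809375 / 0.0128378125 ≈ 0.453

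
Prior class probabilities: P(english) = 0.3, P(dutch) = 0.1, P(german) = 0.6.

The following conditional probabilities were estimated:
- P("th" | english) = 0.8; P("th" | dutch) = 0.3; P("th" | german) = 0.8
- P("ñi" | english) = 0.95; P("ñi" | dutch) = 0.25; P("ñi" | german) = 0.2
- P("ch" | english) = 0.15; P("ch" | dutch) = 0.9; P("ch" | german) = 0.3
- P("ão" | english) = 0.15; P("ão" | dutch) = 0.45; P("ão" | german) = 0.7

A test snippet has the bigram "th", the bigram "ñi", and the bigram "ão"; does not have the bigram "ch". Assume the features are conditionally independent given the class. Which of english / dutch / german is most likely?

german

english: 0.3 × 0.8 × 0.95 × (1−0.15) × 0.15 = 0.02907
dutch: 0.1 × 0.3 × 0.25 × (1−0.9) × 0.45 = 0.0003375
german: 0.6 × 0.8 × 0.2 × (1−0.3) × 0.7 = 0.04704
Highest score → german.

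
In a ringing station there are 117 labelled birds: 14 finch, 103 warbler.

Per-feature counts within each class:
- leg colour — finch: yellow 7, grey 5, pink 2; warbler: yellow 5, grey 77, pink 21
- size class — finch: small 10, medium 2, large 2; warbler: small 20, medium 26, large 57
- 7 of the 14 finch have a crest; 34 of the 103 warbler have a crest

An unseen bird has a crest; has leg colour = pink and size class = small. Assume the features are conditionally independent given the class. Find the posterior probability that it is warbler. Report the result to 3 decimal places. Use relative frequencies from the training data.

finch: (14/117) × (2/14) × (10/14) × (7/14) ≈ 0.00610501
warbler: (103/117) × (21/103) × (20/103) × (34/103) ≈ 0.0115045
P(warbler | x) = 0.0115045 / 0.01760951 ≈ 0.653

0.653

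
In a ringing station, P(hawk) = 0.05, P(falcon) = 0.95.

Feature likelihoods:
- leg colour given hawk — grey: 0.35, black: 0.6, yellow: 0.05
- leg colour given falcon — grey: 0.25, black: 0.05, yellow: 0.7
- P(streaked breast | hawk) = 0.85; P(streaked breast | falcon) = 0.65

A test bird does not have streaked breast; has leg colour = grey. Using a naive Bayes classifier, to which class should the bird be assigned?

hawk: 0.05 × 0.35 × (1−0.85) = 0.002625
falcon: 0.95 × 0.25 × (1−0.65) = 0.083125
Highest score → falcon.

falcon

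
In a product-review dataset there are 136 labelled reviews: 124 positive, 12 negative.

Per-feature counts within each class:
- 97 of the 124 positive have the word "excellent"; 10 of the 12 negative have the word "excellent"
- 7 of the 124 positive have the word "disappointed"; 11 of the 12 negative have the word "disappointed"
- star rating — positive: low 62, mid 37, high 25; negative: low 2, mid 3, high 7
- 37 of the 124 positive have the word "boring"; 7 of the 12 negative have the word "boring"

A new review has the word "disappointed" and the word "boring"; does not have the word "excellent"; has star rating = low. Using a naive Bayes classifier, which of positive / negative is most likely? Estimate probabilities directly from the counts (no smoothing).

positive: (124/136) × (27/124) × (7/124) × (62/124) × (37/124) ≈ 0.00167206
negative: (12/136) × (2/12) × (11/12) × (2/12) × (7/12) ≈ 0.00131059
Highest score → positive.

positive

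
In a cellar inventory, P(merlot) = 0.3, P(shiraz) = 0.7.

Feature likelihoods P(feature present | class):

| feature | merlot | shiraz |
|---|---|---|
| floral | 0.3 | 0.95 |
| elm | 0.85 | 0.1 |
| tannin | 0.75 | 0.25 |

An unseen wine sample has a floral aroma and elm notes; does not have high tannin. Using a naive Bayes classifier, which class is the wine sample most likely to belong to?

merlot: 0.3 × 0.3 × 0.85 × (1−0.75) = 0.019125
shiraz: 0.7 × 0.95 × 0.1 × (1−0.25) = 0.049875
Highest score → shiraz.

shiraz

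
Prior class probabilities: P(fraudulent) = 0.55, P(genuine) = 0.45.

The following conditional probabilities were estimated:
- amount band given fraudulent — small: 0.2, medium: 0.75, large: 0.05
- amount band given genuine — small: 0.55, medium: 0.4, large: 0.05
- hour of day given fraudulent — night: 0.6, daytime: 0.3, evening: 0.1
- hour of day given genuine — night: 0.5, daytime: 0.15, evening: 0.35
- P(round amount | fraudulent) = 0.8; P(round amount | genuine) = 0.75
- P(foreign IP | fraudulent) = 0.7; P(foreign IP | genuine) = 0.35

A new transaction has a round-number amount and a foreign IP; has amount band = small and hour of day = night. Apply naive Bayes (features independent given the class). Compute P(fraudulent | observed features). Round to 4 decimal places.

fraudulent: 0.55 × 0.2 × 0.6 × 0.8 × 0.7 = 0.03696
genuine: 0.45 × 0.55 × 0.5 × 0.75 × 0.35 = 0.032484375
P(fraudulent | x) = 0.03696 / 0.069444375 ≈ 0.5322

0.5322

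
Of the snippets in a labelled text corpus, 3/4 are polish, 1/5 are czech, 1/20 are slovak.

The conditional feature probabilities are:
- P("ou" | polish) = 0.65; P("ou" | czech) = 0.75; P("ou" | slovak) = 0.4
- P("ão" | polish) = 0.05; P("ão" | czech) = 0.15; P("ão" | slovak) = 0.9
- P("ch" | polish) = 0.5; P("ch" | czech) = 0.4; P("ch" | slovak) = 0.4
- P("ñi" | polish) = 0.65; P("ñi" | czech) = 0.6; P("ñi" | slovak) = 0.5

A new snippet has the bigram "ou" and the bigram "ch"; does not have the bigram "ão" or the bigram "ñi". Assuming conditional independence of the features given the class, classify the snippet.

polish: 0.75 × 0.65 × (1−0.05) × 0.5 × (1−0.65) = 0.081046875
czech: 0.2 × 0.75 × (1−0.15) × 0.4 × (1−0.6) = 0.0204
slovak: 0.05 × 0.4 × (1−0.9) × 0.4 × (1−0.5) = 0.0004
Highest score → polish.

polish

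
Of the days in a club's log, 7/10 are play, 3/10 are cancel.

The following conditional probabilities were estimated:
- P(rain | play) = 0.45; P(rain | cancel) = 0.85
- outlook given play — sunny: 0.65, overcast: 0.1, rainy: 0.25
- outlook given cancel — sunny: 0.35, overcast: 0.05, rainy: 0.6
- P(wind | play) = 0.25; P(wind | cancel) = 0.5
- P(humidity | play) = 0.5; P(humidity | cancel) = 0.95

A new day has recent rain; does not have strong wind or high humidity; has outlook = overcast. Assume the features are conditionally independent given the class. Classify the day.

play

play: 0.7 × 0.45 × 0.1 × (1−0.25) × (1−0.5) = 0.0118125
cancel: 0.3 × 0.85 × 0.05 × (1−0.5) × (1−0.95) = 0.00031875
Highest score → play.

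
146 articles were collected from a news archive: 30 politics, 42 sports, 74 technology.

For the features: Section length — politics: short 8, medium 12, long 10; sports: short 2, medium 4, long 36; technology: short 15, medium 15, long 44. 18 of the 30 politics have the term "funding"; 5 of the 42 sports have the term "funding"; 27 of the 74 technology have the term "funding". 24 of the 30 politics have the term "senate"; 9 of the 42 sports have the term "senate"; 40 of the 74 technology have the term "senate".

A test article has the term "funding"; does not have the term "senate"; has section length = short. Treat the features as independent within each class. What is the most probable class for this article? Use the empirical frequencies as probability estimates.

technology

politics: (30/146) × (8/30) × (18/30) × (6/30) ≈ 0.00657534
sports: (42/146) × (2/42) × (5/42) × (33/42) ≈ 0.00128133
technology: (74/146) × (15/74) × (27/74) × (34/74) ≈ 0.0172234
Highest score → technology.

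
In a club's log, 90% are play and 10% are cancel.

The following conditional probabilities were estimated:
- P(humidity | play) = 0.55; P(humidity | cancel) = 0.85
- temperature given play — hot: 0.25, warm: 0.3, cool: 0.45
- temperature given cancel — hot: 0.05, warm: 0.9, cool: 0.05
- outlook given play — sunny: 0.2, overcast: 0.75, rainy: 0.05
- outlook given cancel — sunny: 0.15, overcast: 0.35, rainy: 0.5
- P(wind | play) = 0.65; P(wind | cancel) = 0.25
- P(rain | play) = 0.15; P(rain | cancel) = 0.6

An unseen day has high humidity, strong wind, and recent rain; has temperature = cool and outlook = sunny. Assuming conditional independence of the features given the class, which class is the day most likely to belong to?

play

play: 0.9 × 0.55 × 0.45 × 0.2 × 0.65 × 0.15 = 0.004343625
cancel: 0.1 × 0.85 × 0.05 × 0.15 × 0.25 × 0.6 = 0.000095625
Highest score → play.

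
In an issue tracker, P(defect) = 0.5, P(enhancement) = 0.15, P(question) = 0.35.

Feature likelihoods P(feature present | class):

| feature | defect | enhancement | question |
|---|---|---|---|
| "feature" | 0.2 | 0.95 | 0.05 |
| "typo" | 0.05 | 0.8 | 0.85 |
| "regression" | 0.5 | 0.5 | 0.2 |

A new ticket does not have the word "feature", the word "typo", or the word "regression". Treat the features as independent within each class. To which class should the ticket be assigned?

defect

defect: 0.5 × (1−0.2) × (1−0.05) × (1−0.5) = 0.19
enhancement: 0.15 × (1−0.95) × (1−0.8) × (1−0.5) = 0.00075
question: 0.35 × (1−0.05) × (1−0.85) × (1−0.2) = 0.0399
Highest score → defect.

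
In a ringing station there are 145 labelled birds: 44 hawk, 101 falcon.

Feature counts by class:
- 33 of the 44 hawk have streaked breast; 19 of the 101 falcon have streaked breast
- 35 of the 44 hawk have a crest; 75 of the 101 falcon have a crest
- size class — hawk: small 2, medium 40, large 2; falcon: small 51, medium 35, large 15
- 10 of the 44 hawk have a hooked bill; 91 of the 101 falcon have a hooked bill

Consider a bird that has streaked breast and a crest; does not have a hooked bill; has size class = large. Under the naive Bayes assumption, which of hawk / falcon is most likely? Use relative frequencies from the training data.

hawk

hawk: (44/145) × (33/44) × (35/44) × (2/44) × (34/44) ≈ 0.00635865
falcon: (101/145) × (19/101) × (75/101) × (15/101) × (10/101) ≈ 0.00143078
Highest score → hawk.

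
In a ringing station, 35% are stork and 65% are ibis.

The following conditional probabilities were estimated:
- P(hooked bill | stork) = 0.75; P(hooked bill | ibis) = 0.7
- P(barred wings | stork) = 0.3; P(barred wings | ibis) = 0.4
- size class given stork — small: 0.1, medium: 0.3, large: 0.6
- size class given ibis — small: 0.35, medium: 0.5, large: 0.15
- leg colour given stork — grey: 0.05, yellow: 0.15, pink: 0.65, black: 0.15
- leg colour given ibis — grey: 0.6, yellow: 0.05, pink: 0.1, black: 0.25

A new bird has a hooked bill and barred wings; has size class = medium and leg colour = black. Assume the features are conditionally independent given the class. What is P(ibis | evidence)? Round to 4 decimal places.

0.8652

stork: 0.35 × 0.75 × 0.3 × 0.3 × 0.15 = 0.00354375
ibis: 0.65 × 0.7 × 0.4 × 0.5 × 0.25 = 0.02275
P(ibis | x) = 0.02275 / 0.02629375 ≈ 0.8652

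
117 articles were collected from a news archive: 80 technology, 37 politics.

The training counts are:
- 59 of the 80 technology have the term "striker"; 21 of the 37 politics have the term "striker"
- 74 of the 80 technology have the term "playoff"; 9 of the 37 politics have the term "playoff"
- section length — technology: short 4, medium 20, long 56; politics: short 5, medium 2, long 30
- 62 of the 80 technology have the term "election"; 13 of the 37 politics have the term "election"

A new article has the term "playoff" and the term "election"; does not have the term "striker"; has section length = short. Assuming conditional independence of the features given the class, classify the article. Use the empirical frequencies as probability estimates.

technology

technology: (80/117) × (21/80) × (74/80) × (4/80) × (62/80) ≈ 0.00643349
politics: (37/117) × (16/37) × (9/37) × (5/37) × (13/37) ≈ 0.00157937
Highest score → technology.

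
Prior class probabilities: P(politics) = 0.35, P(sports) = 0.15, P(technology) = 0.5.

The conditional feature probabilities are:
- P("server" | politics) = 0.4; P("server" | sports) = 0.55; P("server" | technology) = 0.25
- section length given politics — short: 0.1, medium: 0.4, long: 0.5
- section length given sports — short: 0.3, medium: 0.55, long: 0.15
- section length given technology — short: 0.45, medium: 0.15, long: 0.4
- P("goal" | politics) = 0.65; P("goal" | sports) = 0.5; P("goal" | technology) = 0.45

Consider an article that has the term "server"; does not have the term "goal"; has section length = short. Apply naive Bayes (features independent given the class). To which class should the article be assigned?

technology

politics: 0.35 × 0.4 × 0.1 × (1−0.65) = 0.0049
sports: 0.15 × 0.55 × 0.3 × (1−0.5) = 0.012375
technology: 0.5 × 0.25 × 0.45 × (1−0.45) = 0.0309375
Highest score → technology.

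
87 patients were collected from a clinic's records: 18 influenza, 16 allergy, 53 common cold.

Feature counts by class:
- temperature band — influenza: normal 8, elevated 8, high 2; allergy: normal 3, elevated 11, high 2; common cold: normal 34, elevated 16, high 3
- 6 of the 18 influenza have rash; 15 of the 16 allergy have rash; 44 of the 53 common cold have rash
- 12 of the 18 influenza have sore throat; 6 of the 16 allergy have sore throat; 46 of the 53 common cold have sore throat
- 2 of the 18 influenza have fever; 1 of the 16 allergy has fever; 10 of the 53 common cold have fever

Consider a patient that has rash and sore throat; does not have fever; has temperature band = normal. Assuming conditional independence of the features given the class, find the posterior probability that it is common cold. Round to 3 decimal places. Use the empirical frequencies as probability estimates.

influenza: (18/87) × (8/18) × (6/18) × (12/18) × (16/18) ≈ 0.0181638
allergy: (16/87) × (3/16) × (15/16) × (6/16) × (15/16) ≈ 0.0113652
common cold: (53/87) × (34/53) × (44/53) × (46/53) × (43/53) ≈ 0.22846
P(common cold | x) = 0.22846 / 0.257989 ≈ 0.886

0.886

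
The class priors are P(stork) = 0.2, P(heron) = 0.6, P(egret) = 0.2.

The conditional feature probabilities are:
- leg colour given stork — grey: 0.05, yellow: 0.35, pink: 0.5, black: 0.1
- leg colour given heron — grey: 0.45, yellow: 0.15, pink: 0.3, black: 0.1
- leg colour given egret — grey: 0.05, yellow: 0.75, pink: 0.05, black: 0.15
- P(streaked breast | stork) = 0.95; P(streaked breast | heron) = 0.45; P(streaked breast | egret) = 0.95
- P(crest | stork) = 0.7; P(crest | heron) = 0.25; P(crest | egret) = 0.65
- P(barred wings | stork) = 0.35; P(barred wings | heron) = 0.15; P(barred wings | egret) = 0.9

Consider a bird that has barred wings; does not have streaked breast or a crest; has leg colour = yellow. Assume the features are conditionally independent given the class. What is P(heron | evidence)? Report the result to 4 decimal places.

0.6710

stork: 0.2 × 0.35 × (1−0.95) × (1−0.7) × 0.35 = 0.0003675
heron: 0.6 × 0.15 × (1−0.45) × (1−0.25) × 0.15 = 0.00556875
egret: 0.2 × 0.75 × (1−0.95) × (1−0.65) × 0.9 = 0.0023625
P(heron | x) = 0.00556875 / 0.00829875 ≈ 0.6710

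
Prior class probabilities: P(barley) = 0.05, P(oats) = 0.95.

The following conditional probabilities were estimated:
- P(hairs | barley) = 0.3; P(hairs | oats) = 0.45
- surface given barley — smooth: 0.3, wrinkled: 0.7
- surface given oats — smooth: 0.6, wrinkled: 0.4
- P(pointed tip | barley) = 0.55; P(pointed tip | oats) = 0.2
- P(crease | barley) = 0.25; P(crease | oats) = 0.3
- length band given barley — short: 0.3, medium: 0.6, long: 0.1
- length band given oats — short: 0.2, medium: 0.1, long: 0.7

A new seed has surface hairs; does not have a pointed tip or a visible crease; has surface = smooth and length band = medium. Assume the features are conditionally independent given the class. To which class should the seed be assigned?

barley: 0.05 × 0.3 × 0.3 × (1−0.55) × (1−0.25) × 0.6 = 0.00091125
oats: 0.95 × 0.45 × 0.6 × (1−0.2) × (1−0.3) × 0.1 = 0.014364
Highest score → oats.

oats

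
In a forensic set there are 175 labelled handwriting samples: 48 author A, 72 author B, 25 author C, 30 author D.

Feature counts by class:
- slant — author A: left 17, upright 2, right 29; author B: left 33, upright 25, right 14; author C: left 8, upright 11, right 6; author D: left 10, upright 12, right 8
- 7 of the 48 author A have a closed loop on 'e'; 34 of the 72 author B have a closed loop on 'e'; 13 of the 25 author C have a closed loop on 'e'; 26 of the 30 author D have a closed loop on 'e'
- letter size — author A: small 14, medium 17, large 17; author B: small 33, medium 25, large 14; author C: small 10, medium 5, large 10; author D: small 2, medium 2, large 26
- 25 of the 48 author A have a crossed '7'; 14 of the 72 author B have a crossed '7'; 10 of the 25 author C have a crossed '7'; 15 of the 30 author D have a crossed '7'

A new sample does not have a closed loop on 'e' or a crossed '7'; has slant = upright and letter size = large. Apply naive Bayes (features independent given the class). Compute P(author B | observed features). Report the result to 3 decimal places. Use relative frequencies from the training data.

author A: (48/175) × (2/48) × (41/48) × (17/48) × (23/48) ≈ 0.00165664
author B: (72/175) × (25/72) × (38/72) × (14/72) × (58/72) ≈ 0.0118098
author C: (25/175) × (11/25) × (12/25) × (10/25) × (15/25) ≈ 0.00724114
author D: (30/175) × (12/30) × (4/30) × (26/30) × (15/30) ≈ 0.0039619
P(author B | x) = 0.0118098 / 0.02466948 ≈ 0.479

0.479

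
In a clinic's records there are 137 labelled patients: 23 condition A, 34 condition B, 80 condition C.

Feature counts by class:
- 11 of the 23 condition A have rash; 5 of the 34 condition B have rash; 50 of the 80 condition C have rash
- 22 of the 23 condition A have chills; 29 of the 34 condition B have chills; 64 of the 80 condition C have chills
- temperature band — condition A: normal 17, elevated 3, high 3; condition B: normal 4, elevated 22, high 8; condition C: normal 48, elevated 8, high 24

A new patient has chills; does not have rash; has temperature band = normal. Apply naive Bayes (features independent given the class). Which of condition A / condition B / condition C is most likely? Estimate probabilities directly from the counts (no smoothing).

condition A: (23/137) × (12/23) × (22/23) × (17/23) ≈ 0.0619265
condition B: (34/137) × (29/34) × (29/34) × (4/34) ≈ 0.0212411
condition C: (80/137) × (30/80) × (64/80) × (48/80) ≈ 0.105109
Highest score → condition C.

condition C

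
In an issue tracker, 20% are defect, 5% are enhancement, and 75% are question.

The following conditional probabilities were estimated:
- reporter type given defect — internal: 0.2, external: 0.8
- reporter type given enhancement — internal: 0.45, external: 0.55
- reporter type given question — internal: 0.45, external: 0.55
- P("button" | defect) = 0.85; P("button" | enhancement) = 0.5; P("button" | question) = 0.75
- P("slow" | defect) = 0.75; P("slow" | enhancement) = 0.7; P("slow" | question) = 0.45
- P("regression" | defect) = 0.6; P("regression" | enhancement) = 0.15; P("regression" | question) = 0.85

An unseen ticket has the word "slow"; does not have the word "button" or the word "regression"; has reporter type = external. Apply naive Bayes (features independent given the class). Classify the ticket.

defect: 0.2 × 0.8 × (1−0.85) × 0.75 × (1−0.6) = 0.0072
enhancement: 0.05 × 0.55 × (1−0.5) × 0.7 × (1−0.15) = 0.00818125
question: 0.75 × 0.55 × (1−0.75) × 0.45 × (1−0.85) = 0.0069609375
Highest score → enhancement.

enhancement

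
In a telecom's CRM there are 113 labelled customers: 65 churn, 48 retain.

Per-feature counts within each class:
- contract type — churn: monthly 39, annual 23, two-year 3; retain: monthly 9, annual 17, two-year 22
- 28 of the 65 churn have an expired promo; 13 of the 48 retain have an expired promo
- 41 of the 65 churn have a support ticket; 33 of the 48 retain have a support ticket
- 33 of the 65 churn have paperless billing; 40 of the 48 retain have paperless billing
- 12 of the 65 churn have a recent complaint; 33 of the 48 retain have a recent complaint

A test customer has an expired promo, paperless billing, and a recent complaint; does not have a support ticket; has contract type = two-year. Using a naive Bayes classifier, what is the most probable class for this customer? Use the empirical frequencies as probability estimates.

churn: (65/113) × (3/65) × (28/65) × (24/65) × (33/65) × (12/65) ≈ 0.00039578
retain: (48/113) × (22/48) × (13/48) × (15/48) × (40/48) × (33/48) ≈ 0.00944034
Highest score → retain.

retain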